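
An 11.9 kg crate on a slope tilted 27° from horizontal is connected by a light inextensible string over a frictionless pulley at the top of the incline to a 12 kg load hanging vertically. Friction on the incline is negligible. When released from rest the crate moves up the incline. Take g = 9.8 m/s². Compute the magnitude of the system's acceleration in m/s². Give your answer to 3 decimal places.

For the crate on the incline: the weight component along the slope is m₁g sin 27° = 11.9 × 9.8 × 0.4540 = 52.945 N and the normal force is N = m₁g cos 27° = 103.909 N.
Newton's second law for the crate (up-slope positive): T − 52.945 = 11.9 a. For the hanging load (downward positive): 12 × 9.8 − T = 12 a.
Adding the two equations eliminates T: 64.655 = 23.9 a, so a = 2.7052 m/s².

2.705 m/s²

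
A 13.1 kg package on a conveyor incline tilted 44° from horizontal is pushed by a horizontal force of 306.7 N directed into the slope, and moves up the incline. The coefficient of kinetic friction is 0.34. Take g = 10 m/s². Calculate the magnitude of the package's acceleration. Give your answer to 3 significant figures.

The horizontal push has components F cos 44° = 306.7 × 0.7193 = 220.609 N up the incline and F sin 44° = 306.7 × 0.6947 = 213.064 N pressing into the surface.
The normal force is therefore N = mg cos 44° + F sin 44° = 94.228 + 213.064 = 307.292 N, and kinetic friction down the slope is μN = 0.34 × 307.292 = 104.479 N.
Along the incline: F cos 44° − mg sin 44° − μN = ma, so 220.609 − 91.006 − 104.479 = 13.1 a, giving a = 1.9179 m/s².

1.92 m/s²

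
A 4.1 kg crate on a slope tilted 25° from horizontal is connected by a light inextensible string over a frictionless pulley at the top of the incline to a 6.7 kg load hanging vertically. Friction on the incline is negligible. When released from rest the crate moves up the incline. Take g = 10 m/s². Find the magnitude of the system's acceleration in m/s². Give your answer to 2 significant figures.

For the crate on the incline: the weight component along the slope is m₁g sin 25° = 4.1 × 10 × 0.4226 = 17.327 N and the normal force is N = m₁g cos 25° = 37.159 N.
Newton's second law for the crate (up-slope positive): T − 17.327 = 4.1 a. For the hanging load (downward positive): 6.7 × 10 − T = 6.7 a.
Adding the two equations eliminates T: 49.673 = 10.8 a, so a = 4.5994 m/s².

4.6 m/s²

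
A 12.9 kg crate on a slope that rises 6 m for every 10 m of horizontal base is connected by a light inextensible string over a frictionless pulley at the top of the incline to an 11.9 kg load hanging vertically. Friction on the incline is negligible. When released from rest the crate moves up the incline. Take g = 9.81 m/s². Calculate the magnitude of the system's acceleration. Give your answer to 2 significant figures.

2.1 m/s²

For the crate on the incline: the weight component along the slope is m₁g sin 30.96° = 12.9 × 9.81 × 0.5145 = 65.109 N and the normal force is N = m₁g cos 30.96° = 108.515 N.
Newton's second law for the crate (up-slope positive): T − 65.109 = 12.9 a. For the hanging load (downward positive): 11.9 × 9.81 − T = 11.9 a.
Adding the two equations eliminates T: 51.630 = 24.8 a, so a = 2.0819 m/s².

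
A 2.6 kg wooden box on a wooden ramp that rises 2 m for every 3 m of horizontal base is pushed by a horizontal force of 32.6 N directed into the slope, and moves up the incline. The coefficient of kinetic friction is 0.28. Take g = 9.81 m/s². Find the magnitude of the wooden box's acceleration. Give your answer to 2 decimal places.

0.76 m/s²

The horizontal push has components F cos 33.69° = 32.6 × 0.8321 = 27.126 N up the incline and F sin 33.69° = 32.6 × 0.5547 = 18.083 N pressing into the surface.
The normal force is therefore N = mg cos 33.69° + F sin 33.69° = 21.224 + 18.083 = 39.307 N, and kinetic friction down the slope is μN = 0.28 × 39.307 = 11.006 N.
Along the incline: F cos 33.69° − mg sin 33.69° − μN = ma, so 27.126 − 14.148 − 11.006 = 2.6 a, giving a = 0.7585 m/s².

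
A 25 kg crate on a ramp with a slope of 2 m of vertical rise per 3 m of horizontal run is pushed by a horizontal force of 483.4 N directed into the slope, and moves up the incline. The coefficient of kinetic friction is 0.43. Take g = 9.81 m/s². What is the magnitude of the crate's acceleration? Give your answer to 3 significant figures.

The horizontal push has components F cos 33.69° = 483.4 × 0.8321 = 402.237 N up the incline and F sin 33.69° = 483.4 × 0.5547 = 268.142 N pressing into the surface.
The normal force is therefore N = mg cos 33.69° + F sin 33.69° = 204.073 + 268.142 = 472.215 N, and kinetic friction down the slope is μN = 0.43 × 472.215 = 203.052 N.
Along the incline: F cos 33.69° − mg sin 33.69° − μN = ma, so 402.237 − 136.040 − 203.052 = 25 a, giving a = 2.5258 m/s².

2.53 m/s²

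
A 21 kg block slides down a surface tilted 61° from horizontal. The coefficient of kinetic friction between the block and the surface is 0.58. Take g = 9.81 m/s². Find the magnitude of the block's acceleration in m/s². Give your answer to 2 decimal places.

Resolving the weight along the incline: the component pulling the block down the slope is mg sin 61° = 21 × 9.81 × 0.8746 = 180.176 N, and the normal force is N = mg cos 61° = 21 × 9.81 × 0.4848 = 99.874 N.
Kinetic friction acts up the slope with magnitude f = μN = 0.58 × 99.874 = 57.927 N.
Net force along the incline is 180.176 − 57.927 = 122.249 N, so a = 122.249 / 21 = 5.8214 m/s².

5.82 m/s²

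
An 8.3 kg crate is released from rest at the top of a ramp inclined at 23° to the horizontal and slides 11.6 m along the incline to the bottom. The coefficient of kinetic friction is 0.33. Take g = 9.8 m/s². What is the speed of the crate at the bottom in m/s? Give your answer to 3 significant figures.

The weight component along the incline is mg sin 23° = 31.782 N and the normal force is N = mg cos 23° = 74.874 N.
Friction up the slope is f = μN = 0.33 × 74.874 = 24.708 N, so the net downslope force is 31.782 − 24.708 = 7.074 N and a = 7.074 / 8.3 = 0.8523 m/s².
Starting from rest over a distance of 11.6 m, v² = 2aL = 2 × 0.8523 × 11.6 = 19.7734, so v = 4.4467 m/s.

4.45 m/s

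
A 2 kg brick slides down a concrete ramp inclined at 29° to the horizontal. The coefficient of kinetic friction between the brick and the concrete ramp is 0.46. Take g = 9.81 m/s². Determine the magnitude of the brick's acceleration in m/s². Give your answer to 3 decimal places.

Resolving the weight along the incline: the component pulling the brick down the slope is mg sin 29° = 2 × 9.81 × 0.4848 = 9.512 N, and the normal force is N = mg cos 29° = 2 × 9.81 × 0.8746 = 17.160 N.
Kinetic friction acts up the slope with magnitude f = μN = 0.46 × 17.160 = 7.894 N.
Net force along the incline is 9.512 − 7.894 = 1.618 N, so a = 1.618 / 2 = 0.8090 m/s².

0.809 m/s²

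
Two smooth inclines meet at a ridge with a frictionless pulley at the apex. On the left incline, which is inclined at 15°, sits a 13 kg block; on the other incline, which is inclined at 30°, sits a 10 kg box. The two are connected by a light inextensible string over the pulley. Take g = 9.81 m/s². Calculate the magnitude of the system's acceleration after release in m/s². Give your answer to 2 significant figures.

0.70 m/s²

Resolve each weight along its own incline: the 13 kg mass has component 13 × 9.81 × sin 15° = 33.007 N down its slope, and the 10 kg mass has 10 × 9.81 × sin 30° = 49.050 N down its slope.
The 10 kg side's 49.050 N exceeds the other side's 33.007 N, so that mass slides down and the 13 kg mass slides up. Taking that direction as positive, Newton's second law for the whole system gives 49.050 − 33.007 = (13 + 10) a, so a = 16.043 / 23 = 0.6975 m/s².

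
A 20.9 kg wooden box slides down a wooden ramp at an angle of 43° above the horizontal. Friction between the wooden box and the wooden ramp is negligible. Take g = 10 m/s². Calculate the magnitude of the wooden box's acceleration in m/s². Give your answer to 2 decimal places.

Resolving the weight along the incline: the component pulling the wooden box down the slope is mg sin 43° = 20.9 × 10 × 0.6820 = 142.538 N, and the normal force is N = mg cos 43° = 20.9 × 10 × 0.7314 = 152.863 N.
With no friction the net force along the incline is 142.538 N, so a = g sin 43° = 142.538 / 20.9 = 6.8200 m/s².

6.82 m/s²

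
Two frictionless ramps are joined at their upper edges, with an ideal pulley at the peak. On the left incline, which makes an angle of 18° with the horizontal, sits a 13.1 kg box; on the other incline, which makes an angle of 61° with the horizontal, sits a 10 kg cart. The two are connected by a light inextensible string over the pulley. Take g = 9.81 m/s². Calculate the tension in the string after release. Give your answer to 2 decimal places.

65.85 N

Resolve each weight along its own incline: the 13.1 kg mass has component 13.1 × 9.81 × sin 18° = 39.712 N down its slope, and the 10 kg mass has 10 × 9.81 × sin 61° = 85.800 N down its slope.
The 10 kg side's 85.800 N exceeds the other side's 39.712 N, so that mass slides down and the 13.1 kg mass slides up. Taking that direction as positive, Newton's second law for the whole system gives 85.800 − 39.712 = (13.1 + 10) a, so a = 46.088 / 23.1 = 1.9952 m/s².
For the 13.1 kg mass (up-slope positive): T − 39.712 = 13.1 × 1.9952, so T = 65.849 N.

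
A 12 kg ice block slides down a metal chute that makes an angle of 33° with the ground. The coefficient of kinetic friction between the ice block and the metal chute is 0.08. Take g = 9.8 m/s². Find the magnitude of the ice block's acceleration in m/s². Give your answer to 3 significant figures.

4.68 m/s²

Resolving the weight along the incline: the component pulling the ice block down the slope is mg sin 33° = 12 × 9.8 × 0.5446 = 64.045 N, and the normal force is N = mg cos 33° = 12 × 9.8 × 0.8387 = 98.631 N.
Kinetic friction acts up the slope with magnitude f = μN = 0.08 × 98.631 = 7.890 N.
Net force along the incline is 64.045 − 7.890 = 56.155 N, so a = 56.155 / 12 = 4.6796 m/s².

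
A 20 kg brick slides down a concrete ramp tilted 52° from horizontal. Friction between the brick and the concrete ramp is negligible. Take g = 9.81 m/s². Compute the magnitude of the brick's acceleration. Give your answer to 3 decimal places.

Resolving the weight along the incline: the component pulling the brick down the slope is mg sin 52° = 20 × 9.81 × 0.7880 = 154.606 N, and the normal force is N = mg cos 52° = 20 × 9.81 × 0.6157 = 120.800 N.
With no friction the net force along the incline is 154.606 N, so a = g sin 52° = 154.606 / 20 = 7.7303 m/s².

7.730 m/s²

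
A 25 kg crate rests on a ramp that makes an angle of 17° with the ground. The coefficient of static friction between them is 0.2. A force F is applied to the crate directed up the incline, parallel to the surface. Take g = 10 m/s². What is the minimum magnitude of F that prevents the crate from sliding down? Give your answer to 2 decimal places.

25.28 N

The normal force is N = mg cos 17° = 239.076 N. With F at its minimum the crate is on the verge of sliding down, so static friction is at its maximum μ_s N = 0.2 × 239.076 = 47.815 N and acts up the slope.
Equilibrium along the incline: F + μ_s N = mg sin 17°, so F = 73.093 − 47.815 = 25.278 N.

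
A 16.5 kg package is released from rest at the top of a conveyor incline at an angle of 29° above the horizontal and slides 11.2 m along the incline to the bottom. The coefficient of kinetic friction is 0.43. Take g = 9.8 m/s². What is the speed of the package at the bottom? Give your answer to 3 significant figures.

The weight component along the incline is mg sin 29° = 78.394 N and the normal force is N = mg cos 29° = 141.426 N.
Friction up the slope is f = μN = 0.43 × 141.426 = 60.813 N, so the net downslope force is 78.394 − 60.813 = 17.581 N and a = 17.581 / 16.5 = 1.0655 m/s².
Starting from rest over a distance of 11.2 m, v² = 2aL = 2 × 1.0655 × 11.2 = 23.8672, so v = 4.8854 m/s.

4.89 m/s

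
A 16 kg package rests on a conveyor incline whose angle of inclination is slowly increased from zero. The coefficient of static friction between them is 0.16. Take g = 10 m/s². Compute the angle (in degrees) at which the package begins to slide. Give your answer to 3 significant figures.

9.09°

At the threshold of sliding, static friction is at its maximum μ_s N and exactly balances the weight component along the incline: mg sin θ = μ_s mg cos θ.
Hence tan θ = μ_s = 0.16, so θ = arctan(0.16) = 9.0903°.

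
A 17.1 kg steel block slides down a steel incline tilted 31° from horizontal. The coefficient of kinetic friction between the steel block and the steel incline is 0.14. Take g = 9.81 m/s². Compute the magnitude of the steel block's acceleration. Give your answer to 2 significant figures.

Resolving the weight along the incline: the component pulling the steel block down the slope is mg sin 31° = 17.1 × 9.81 × 0.5150 = 86.392 N, and the normal force is N = mg cos 31° = 17.1 × 9.81 × 0.8572 = 143.796 N.
Kinetic friction acts up the slope with magnitude f = μN = 0.14 × 143.796 = 20.131 N.
Net force along the incline is 86.392 − 20.131 = 66.261 N, so a = 66.261 / 17.1 = 3.8749 m/s².

3.9 m/s²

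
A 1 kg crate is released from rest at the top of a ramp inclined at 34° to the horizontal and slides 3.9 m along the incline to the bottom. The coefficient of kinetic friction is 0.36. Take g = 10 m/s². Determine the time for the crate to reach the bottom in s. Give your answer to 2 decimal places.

1.73 s

The weight component along the incline is mg sin 34° = 5.592 N and the normal force is N = mg cos 34° = 8.290 N.
Friction up the slope is f = μN = 0.36 × 8.290 = 2.984 N, so the net downslope force is 5.592 − 2.984 = 2.608 N and a = 2.608 / 1 = 2.6080 m/s².
Starting from rest, L = ½at², so t = √(2L/a) = √(2 × 3.9 / 2.6080) = 1.7294 s.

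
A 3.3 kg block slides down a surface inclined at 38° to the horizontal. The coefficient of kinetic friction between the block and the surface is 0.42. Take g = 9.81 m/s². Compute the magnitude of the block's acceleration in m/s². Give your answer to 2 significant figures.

Resolving the weight along the incline: the component pulling the block down the slope is mg sin 38° = 3.3 × 9.81 × 0.6157 = 19.932 N, and the normal force is N = mg cos 38° = 3.3 × 9.81 × 0.7880 = 25.510 N.
Kinetic friction acts up the slope with magnitude f = μN = 0.42 × 25.510 = 10.714 N.
Net force along the incline is 19.932 − 10.714 = 9.218 N, so a = 9.218 / 3.3 = 2.7933 m/s².

2.8 m/s²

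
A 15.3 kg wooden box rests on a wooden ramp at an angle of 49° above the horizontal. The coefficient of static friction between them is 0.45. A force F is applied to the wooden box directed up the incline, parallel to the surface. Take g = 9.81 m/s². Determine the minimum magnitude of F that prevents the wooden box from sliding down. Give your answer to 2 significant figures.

69 N

The normal force is N = mg cos 49° = 98.470 N. With F at its minimum the wooden box is on the verge of sliding down, so static friction is at its maximum μ_s N = 0.45 × 98.470 = 44.312 N and acts up the slope.
Equilibrium along the incline: F + μ_s N = mg sin 49°, so F = 113.277 − 44.312 = 68.965 N.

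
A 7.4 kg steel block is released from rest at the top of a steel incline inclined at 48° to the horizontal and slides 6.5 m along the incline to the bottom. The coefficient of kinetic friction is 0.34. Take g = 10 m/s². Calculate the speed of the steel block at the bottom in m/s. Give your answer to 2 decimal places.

8.19 m/s

The weight component along the incline is mg sin 48° = 54.993 N and the normal force is N = mg cos 48° = 49.516 N.
Friction up the slope is f = μN = 0.34 × 49.516 = 16.835 N, so the net downslope force is 54.993 − 16.835 = 38.158 N and a = 38.158 / 7.4 = 5.1565 m/s².
Starting from rest over a distance of 6.5 m, v² = 2aL = 2 × 5.1565 × 6.5 = 67.0345, so v = 8.1875 m/s.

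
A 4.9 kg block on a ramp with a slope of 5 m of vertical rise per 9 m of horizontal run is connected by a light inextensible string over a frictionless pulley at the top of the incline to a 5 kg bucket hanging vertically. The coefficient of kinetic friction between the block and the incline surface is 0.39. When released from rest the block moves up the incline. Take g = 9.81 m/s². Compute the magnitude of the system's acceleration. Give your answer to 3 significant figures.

0.941 m/s²

For the block on the incline: the weight component along the slope is m₁g sin 29.05° = 4.9 × 9.81 × 0.4856 = 23.342 N and the normal force is N = m₁g cos 29.05° = 42.020 N.
Kinetic friction opposes the block's motion up the incline: f = μN = 0.39 × 42.020 = 16.388 N acting down the slope.
Newton's second law for the block (up-slope positive): T − 23.342 − 16.388 = 4.9 a. For the hanging bucket (downward positive): 5 × 9.81 − T = 5 a.
Adding the two equations eliminates T: 9.320 = 9.9 a, so a = 0.9414 m/s².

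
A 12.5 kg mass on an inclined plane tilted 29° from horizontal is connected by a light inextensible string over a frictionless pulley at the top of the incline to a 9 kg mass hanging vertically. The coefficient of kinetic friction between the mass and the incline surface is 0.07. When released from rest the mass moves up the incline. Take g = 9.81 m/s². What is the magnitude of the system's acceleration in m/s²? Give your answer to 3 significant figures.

For the mass on the incline: the weight component along the slope is m₁g sin 29° = 12.5 × 9.81 × 0.4848 = 59.449 N and the normal force is N = m₁g cos 29° = 107.250 N.
Kinetic friction opposes the mass's motion up the incline: f = μN = 0.07 × 107.250 = 7.508 N acting down the slope.
Newton's second law for the mass (up-slope positive): T − 59.449 − 7.508 = 12.5 a. For the hanging mass (downward positive): 9 × 9.81 − T = 9 a.
Adding the two equations eliminates T: 21.333 = 21.5 a, so a = 0.9922 m/s².

0.992 m/s²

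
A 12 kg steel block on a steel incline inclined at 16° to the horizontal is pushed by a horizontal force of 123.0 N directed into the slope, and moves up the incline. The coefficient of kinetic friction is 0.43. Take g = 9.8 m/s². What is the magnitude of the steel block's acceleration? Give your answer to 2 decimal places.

The horizontal push has components F cos 16° = 123.0 × 0.9613 = 118.240 N up the incline and F sin 16° = 123.0 × 0.2756 = 33.899 N pressing into the surface.
The normal force is therefore N = mg cos 16° + F sin 16° = 113.049 + 33.899 = 146.948 N, and kinetic friction down the slope is μN = 0.43 × 146.948 = 63.188 N.
Along the incline: F cos 16° − mg sin 16° − μN = ma, so 118.240 − 32.411 − 63.188 = 12 a, giving a = 1.8867 m/s².

1.89 m/s²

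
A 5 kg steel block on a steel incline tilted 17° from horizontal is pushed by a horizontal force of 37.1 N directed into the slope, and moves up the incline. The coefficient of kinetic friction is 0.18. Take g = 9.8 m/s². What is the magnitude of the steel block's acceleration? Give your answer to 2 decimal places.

2.15 m/s²

The horizontal push has components F cos 17° = 37.1 × 0.9563 = 35.479 N up the incline and F sin 17° = 37.1 × 0.2924 = 10.848 N pressing into the surface.
The normal force is therefore N = mg cos 17° + F sin 17° = 46.859 + 10.848 = 57.707 N, and kinetic friction down the slope is μN = 0.18 × 57.707 = 10.387 N.
Along the incline: F cos 17° − mg sin 17° − μN = ma, so 35.479 − 14.328 − 10.387 = 5 a, giving a = 2.1528 m/s².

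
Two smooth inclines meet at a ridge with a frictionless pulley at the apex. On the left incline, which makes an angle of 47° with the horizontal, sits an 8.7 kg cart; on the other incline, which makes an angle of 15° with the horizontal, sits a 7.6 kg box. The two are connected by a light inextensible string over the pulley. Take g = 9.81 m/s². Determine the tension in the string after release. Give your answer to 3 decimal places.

Resolve each weight along its own incline: the 8.7 kg mass has component 8.7 × 9.81 × sin 47° = 62.419 N down its slope, and the 7.6 kg mass has 7.6 × 9.81 × sin 15° = 19.297 N down its slope.
The 8.7 kg side's 62.419 N exceeds the other side's 19.297 N, so that mass slides down and the 7.6 kg mass slides up. Taking that direction as positive, Newton's second law for the whole system gives 62.419 − 19.297 = (8.7 + 7.6) a, so a = 43.122 / 16.3 = 2.6455 m/s².
For the 7.6 kg mass (up-slope positive): T − 19.297 = 7.6 × 2.6455, so T = 39.403 N.

39.403 N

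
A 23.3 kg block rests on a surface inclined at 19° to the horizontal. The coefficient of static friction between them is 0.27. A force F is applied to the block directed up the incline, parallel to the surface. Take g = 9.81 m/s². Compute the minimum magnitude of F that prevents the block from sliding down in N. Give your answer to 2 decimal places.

The normal force is N = mg cos 19° = 216.120 N. With F at its minimum the block is on the verge of sliding down, so static friction is at its maximum μ_s N = 0.27 × 216.120 = 58.352 N and acts up the slope.
Equilibrium along the incline: F + μ_s N = mg sin 19°, so F = 74.416 − 58.352 = 16.064 N.

16.06 N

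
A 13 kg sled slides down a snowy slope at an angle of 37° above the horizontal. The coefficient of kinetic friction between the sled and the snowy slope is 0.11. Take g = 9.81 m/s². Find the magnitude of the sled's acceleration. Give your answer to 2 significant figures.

Resolving the weight along the incline: the component pulling the sled down the slope is mg sin 37° = 13 × 9.81 × 0.6018 = 76.748 N, and the normal force is N = mg cos 37° = 13 × 9.81 × 0.7986 = 101.845 N.
Kinetic friction acts up the slope with magnitude f = μN = 0.11 × 101.845 = 11.203 N.
Net force along the incline is 76.748 − 11.203 = 65.545 N, so a = 65.545 / 13 = 5.0419 m/s².

5.0 m/s²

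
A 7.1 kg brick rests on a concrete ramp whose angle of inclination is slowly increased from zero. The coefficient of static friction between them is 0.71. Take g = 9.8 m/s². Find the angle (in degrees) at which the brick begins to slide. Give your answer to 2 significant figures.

At the threshold of sliding, static friction is at its maximum μ_s N and exactly balances the weight component along the incline: mg sin θ = μ_s mg cos θ.
Hence tan θ = μ_s = 0.71, so θ = arctan(0.71) = 35.3748°.

35°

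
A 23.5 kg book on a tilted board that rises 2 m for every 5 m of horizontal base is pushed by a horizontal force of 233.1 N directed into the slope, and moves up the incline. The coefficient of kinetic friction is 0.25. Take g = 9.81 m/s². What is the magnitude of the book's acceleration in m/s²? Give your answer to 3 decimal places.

The horizontal push has components F cos 21.80° = 233.1 × 0.9285 = 216.433 N up the incline and F sin 21.80° = 233.1 × 0.3714 = 86.573 N pressing into the surface.
The normal force is therefore N = mg cos 21.80° + F sin 21.80° = 214.052 + 86.573 = 300.625 N, and kinetic friction down the slope is μN = 0.25 × 300.625 = 75.156 N.
Along the incline: F cos 21.80° − mg sin 21.80° − μN = ma, so 216.433 − 85.621 − 75.156 = 23.5 a, giving a = 2.3683 m/s².

2.368 m/s²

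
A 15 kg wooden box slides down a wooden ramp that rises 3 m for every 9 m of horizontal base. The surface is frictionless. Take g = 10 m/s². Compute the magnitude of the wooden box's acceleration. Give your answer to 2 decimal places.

3.16 m/s²

Resolving the weight along the incline: the component pulling the wooden box down the slope is mg sin 18.43° = 15 × 10 × 0.3162 = 47.430 N, and the normal force is N = mg cos 18.43° = 15 × 10 × 0.9487 = 142.305 N.
With no friction the net force along the incline is 47.430 N, so a = g sin 18.43° = 47.430 / 15 = 3.1620 m/s².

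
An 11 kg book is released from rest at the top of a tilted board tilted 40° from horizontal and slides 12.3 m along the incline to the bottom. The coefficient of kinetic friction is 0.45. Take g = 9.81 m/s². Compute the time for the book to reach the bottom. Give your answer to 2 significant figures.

The weight component along the incline is mg sin 40° = 69.363 N and the normal force is N = mg cos 40° = 82.664 N.
Friction up the slope is f = μN = 0.45 × 82.664 = 37.199 N, so the net downslope force is 69.363 − 37.199 = 32.164 N and a = 32.164 / 11 = 2.9240 m/s².
Starting from rest, L = ½at², so t = √(2L/a) = √(2 × 12.3 / 2.9240) = 2.9005 s.

2.9 s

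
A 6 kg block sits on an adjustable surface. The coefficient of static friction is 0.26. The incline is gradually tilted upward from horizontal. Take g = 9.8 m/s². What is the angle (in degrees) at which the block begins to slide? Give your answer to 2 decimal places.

14.57°

At the threshold of sliding, static friction is at its maximum μ_s N and exactly balances the weight component along the incline: mg sin θ = μ_s mg cos θ.
Hence tan θ = μ_s = 0.26, so θ = arctan(0.26) = 14.5742°.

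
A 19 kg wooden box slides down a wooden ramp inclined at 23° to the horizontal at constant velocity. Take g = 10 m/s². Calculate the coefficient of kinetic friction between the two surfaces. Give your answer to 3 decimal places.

0.424

At constant velocity the net force along the incline is zero: mg sin 23° = μ mg cos 23°.
So μ = tan 23° = 0.3907 / 0.9205 = 0.4244.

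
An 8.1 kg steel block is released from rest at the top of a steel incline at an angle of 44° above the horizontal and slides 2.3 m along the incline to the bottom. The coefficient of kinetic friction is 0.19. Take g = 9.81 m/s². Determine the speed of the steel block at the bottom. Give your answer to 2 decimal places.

The weight component along the incline is mg sin 44° = 55.198 N and the normal force is N = mg cos 44° = 57.159 N.
Friction up the slope is f = μN = 0.19 × 57.159 = 10.860 N, so the net downslope force is 55.198 − 10.860 = 44.338 N and a = 44.338 / 8.1 = 5.4738 m/s².
Starting from rest over a distance of 2.3 m, v² = 2aL = 2 × 5.4738 × 2.3 = 25.1795, so v = 5.0179 m/s.

5.02 m/s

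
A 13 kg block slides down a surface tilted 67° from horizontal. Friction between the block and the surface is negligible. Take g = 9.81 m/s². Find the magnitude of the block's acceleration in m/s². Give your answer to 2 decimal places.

Resolving the weight along the incline: the component pulling the block down the slope is mg sin 67° = 13 × 9.81 × 0.9205 = 117.391 N, and the normal force is N = mg cos 67° = 13 × 9.81 × 0.3907 = 49.826 N.
With no friction the net force along the incline is 117.391 N, so a = g sin 67° = 117.391 / 13 = 9.0301 m/s².

9.03 m/s²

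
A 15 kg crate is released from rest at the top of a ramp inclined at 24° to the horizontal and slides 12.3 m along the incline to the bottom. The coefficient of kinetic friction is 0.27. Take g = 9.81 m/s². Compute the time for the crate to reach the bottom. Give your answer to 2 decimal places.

3.96 s

The weight component along the incline is mg sin 24° = 59.851 N and the normal force is N = mg cos 24° = 134.428 N.
Friction up the slope is f = μN = 0.27 × 134.428 = 36.296 N, so the net downslope force is 59.851 − 36.296 = 23.555 N and a = 23.555 / 15 = 1.5703 m/s².
Starting from rest, L = ½at², so t = √(2L/a) = √(2 × 12.3 / 1.5703) = 3.9580 s.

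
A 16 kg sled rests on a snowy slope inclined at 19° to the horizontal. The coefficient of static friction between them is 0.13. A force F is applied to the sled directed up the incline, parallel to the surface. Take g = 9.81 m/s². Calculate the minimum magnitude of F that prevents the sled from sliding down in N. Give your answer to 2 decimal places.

The normal force is N = mg cos 19° = 148.409 N. With F at its minimum the sled is on the verge of sliding down, so static friction is at its maximum μ_s N = 0.13 × 148.409 = 19.293 N and acts up the slope.
Equilibrium along the incline: F + μ_s N = mg sin 19°, so F = 51.101 − 19.293 = 31.808 N.

31.81 N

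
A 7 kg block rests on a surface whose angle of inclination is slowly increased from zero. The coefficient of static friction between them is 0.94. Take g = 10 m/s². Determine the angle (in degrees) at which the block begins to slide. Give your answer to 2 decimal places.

At the threshold of sliding, static friction is at its maximum μ_s N and exactly balances the weight component along the incline: mg sin θ = μ_s mg cos θ.
Hence tan θ = μ_s = 0.94, so θ = arctan(0.94) = 43.2285°.

43.23°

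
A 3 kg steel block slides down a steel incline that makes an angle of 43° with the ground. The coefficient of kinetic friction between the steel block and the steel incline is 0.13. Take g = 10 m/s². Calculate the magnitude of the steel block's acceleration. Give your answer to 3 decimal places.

5.869 m/s²

Resolving the weight along the incline: the component pulling the steel block down the slope is mg sin 43° = 3 × 10 × 0.6820 = 20.460 N, and the normal force is N = mg cos 43° = 3 × 10 × 0.7314 = 21.942 N.
Kinetic friction acts up the slope with magnitude f = μN = 0.13 × 21.942 = 2.852 N.
Net force along the incline is 20.460 − 2.852 = 17.608 N, so a = 17.608 / 3 = 5.8693 m/s².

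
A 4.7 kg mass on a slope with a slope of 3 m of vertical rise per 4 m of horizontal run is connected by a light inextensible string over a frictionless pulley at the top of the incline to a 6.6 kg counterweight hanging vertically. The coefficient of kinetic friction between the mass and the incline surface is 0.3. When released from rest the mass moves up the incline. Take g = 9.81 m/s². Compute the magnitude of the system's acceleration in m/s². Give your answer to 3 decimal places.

2.302 m/s²

For the mass on the incline: the weight component along the slope is m₁g sin 36.87° = 4.7 × 9.81 × 0.6000 = 27.664 N and the normal force is N = m₁g cos 36.87° = 36.886 N.
Kinetic friction opposes the mass's motion up the incline: f = μN = 0.3 × 36.886 = 11.066 N acting down the slope.
Newton's second law for the mass (up-slope positive): T − 27.664 − 11.066 = 4.7 a. For the hanging counterweight (downward positive): 6.6 × 9.81 − T = 6.6 a.
Adding the two equations eliminates T: 26.016 = 11.3 a, so a = 2.3023 m/s².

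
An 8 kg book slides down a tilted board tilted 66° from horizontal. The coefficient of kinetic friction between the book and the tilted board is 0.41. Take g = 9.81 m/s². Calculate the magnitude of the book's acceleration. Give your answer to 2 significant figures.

Resolving the weight along the incline: the component pulling the book down the slope is mg sin 66° = 8 × 9.81 × 0.9135 = 71.691 N, and the normal force is N = mg cos 66° = 8 × 9.81 × 0.4067 = 31.918 N.
Kinetic friction acts up the slope with magnitude f = μN = 0.41 × 31.918 = 13.086 N.
Net force along the incline is 71.691 − 13.086 = 58.605 N, so a = 58.605 / 8 = 7.3256 m/s².

7.3 m/s²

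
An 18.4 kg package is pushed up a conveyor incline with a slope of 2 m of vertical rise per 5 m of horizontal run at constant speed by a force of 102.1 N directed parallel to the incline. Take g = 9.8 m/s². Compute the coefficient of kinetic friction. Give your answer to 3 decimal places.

At constant speed ΣF = 0 along the incline. The applied 102.1 N acts up the slope; the weight component mg sin 21.80° = 66.969 N and kinetic friction μN both act down the slope.
So 102.1 = 66.969 + μ × 167.423, giving μ = (102.1 − 66.969) / 167.423 = 0.2098.

0.210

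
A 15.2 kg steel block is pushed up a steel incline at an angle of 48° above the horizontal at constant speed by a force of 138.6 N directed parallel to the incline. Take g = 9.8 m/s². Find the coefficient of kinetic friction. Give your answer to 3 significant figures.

0.280

At constant speed ΣF = 0 along the incline. The applied 138.6 N acts up the slope; the weight component mg sin 48° = 110.699 N and kinetic friction μN both act down the slope.
So 138.6 = 110.699 + μ × 99.674, giving μ = (138.6 − 110.699) / 99.674 = 0.2799.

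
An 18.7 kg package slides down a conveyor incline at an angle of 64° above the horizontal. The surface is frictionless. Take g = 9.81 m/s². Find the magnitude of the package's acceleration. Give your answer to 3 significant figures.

8.82 m/s²

Resolving the weight along the incline: the component pulling the package down the slope is mg sin 64° = 18.7 × 9.81 × 0.8988 = 164.882 N, and the normal force is N = mg cos 64° = 18.7 × 9.81 × 0.4384 = 80.423 N.
With no friction the net force along the incline is 164.882 N, so a = g sin 64° = 164.882 / 18.7 = 8.8172 m/s².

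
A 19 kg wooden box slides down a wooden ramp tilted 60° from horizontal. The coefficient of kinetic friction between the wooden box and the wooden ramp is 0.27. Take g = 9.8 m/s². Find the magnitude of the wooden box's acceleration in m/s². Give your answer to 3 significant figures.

Resolving the weight along the incline: the component pulling the wooden box down the slope is mg sin 60° = 19 × 9.8 × 0.8660 = 161.249 N, and the normal force is N = mg cos 60° = 19 × 9.8 × 0.5000 = 93.100 N.
Kinetic friction acts up the slope with magnitude f = μN = 0.27 × 93.100 = 25.137 N.
Net force along the incline is 161.249 − 25.137 = 136.112 N, so a = 136.112 / 19 = 7.1638 m/s².

7.16 m/s²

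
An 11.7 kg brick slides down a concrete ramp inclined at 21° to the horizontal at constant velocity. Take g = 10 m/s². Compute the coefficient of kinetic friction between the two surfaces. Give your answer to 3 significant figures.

At constant velocity the net force along the incline is zero: mg sin 21° = μ mg cos 21°.
So μ = tan 21° = 0.3584 / 0.9336 = 0.3839.

0.384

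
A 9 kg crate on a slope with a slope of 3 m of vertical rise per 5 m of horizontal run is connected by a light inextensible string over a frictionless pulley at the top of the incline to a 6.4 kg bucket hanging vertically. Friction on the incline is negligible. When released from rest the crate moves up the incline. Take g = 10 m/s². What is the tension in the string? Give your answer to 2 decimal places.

56.65 N

For the crate on the incline: the weight component along the slope is m₁g sin 30.96° = 9 × 10 × 0.5145 = 46.305 N and the normal force is N = m₁g cos 30.96° = 77.174 N.
Newton's second law for the crate (up-slope positive): T − 46.305 = 9 a. For the hanging bucket (downward positive): 6.4 × 10 − T = 6.4 a.
Adding the two equations eliminates T: 17.695 = 15.4 a, so a = 1.1490 m/s².
Then from the hanging bucket's equation, T = 6.4 × (10 − 1.1490) = 56.646 N.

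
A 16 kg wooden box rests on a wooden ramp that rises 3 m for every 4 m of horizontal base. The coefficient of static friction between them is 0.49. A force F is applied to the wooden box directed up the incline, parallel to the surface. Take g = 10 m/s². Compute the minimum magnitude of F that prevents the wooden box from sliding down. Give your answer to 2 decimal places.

33.28 N

The normal force is N = mg cos 36.87° = 128.000 N. With F at its minimum the wooden box is on the verge of sliding down, so static friction is at its maximum μ_s N = 0.49 × 128.000 = 62.720 N and acts up the slope.
Equilibrium along the incline: F + μ_s N = mg sin 36.87°, so F = 96.000 − 62.720 = 33.280 N.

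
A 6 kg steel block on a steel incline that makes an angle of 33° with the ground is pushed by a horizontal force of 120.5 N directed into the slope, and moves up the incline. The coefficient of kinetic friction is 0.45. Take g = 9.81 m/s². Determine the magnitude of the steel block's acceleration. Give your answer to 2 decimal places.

The horizontal push has components F cos 33° = 120.5 × 0.8387 = 101.063 N up the incline and F sin 33° = 120.5 × 0.5446 = 65.624 N pressing into the surface.
The normal force is therefore N = mg cos 33° + F sin 33° = 49.366 + 65.624 = 114.990 N, and kinetic friction down the slope is μN = 0.45 × 114.990 = 51.745 N.
Along the incline: F cos 33° − mg sin 33° − μN = ma, so 101.063 − 32.055 − 51.745 = 6 a, giving a = 2.8772 m/s².

2.88 m/s²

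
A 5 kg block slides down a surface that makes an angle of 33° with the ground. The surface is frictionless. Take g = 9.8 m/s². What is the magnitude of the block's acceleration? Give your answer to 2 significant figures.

Resolving the weight along the incline: the component pulling the block down the slope is mg sin 33° = 5 × 9.8 × 0.5446 = 26.685 N, and the normal force is N = mg cos 33° = 5 × 9.8 × 0.8387 = 41.096 N.
With no friction the net force along the incline is 26.685 N, so a = g sin 33° = 26.685 / 5 = 5.3370 m/s².

5.3 m/s²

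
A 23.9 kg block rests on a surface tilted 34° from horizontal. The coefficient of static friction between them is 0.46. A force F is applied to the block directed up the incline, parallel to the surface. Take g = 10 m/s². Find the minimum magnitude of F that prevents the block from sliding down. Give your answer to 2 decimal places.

42.50 N

The normal force is N = mg cos 34° = 198.140 N. With F at its minimum the block is on the verge of sliding down, so static friction is at its maximum μ_s N = 0.46 × 198.140 = 91.144 N and acts up the slope.
Equilibrium along the incline: F + μ_s N = mg sin 34°, so F = 133.647 − 91.144 = 42.503 N.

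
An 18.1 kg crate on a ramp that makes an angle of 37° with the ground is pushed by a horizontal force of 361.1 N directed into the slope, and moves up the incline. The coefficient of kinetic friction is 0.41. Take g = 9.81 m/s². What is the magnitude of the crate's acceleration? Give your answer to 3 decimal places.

The horizontal push has components F cos 37° = 361.1 × 0.7986 = 288.374 N up the incline and F sin 37° = 361.1 × 0.6018 = 217.310 N pressing into the surface.
The normal force is therefore N = mg cos 37° + F sin 37° = 141.800 + 217.310 = 359.110 N, and kinetic friction down the slope is μN = 0.41 × 359.110 = 147.235 N.
Along the incline: F cos 37° − mg sin 37° − μN = ma, so 288.374 − 106.856 − 147.235 = 18.1 a, giving a = 1.8941 m/s².

1.894 m/s²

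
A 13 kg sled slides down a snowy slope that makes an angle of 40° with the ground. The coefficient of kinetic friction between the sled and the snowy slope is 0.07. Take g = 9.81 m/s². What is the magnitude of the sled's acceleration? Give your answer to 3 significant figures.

Resolving the weight along the incline: the component pulling the sled down the slope is mg sin 40° = 13 × 9.81 × 0.6428 = 81.976 N, and the normal force is N = mg cos 40° = 13 × 9.81 × 0.7660 = 97.688 N.
Kinetic friction acts up the slope with magnitude f = μN = 0.07 × 97.688 = 6.838 N.
Net force along the incline is 81.976 − 6.838 = 75.138 N, so a = 75.138 / 13 = 5.7798 m/s².

5.78 m/s²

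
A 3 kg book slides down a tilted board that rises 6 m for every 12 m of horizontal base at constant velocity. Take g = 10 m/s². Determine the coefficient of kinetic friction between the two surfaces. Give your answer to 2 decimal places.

0.50

At constant velocity the net force along the incline is zero: mg sin 26.57° = μ mg cos 26.57°.
So μ = tan 26.57° = 0.4472 / 0.8944 = 0.5000.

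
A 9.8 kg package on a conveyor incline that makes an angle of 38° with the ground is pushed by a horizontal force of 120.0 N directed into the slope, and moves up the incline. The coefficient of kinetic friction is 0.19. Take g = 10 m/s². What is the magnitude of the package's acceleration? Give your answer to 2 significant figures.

0.56 m/s²

The horizontal push has components F cos 38° = 120.0 × 0.7880 = 94.560 N up the incline and F sin 38° = 120.0 × 0.6157 = 73.884 N pressing into the surface.
The normal force is therefore N = mg cos 38° + F sin 38° = 77.224 + 73.884 = 151.108 N, and kinetic friction down the slope is μN = 0.19 × 151.108 = 28.711 N.
Along the incline: F cos 38° − mg sin 38° − μN = ma, so 94.560 − 60.339 − 28.711 = 9.8 a, giving a = 0.5622 m/s².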